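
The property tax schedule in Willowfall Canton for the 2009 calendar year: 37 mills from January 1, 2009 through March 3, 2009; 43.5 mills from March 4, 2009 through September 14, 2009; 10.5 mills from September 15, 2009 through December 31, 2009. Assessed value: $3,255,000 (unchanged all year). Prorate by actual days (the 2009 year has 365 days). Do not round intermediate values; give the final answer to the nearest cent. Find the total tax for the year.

January 1 – March 3, 2009: 62 days at 37 mills → $3,255,000 × 3.7% × 62/365 = $20,457.4521
March 4 – September 14, 2009: 195 days at 43.5 mills → $3,255,000 × 4.35% × 195/365 = $75,645.3082
September 15 – December 31, 2009: 108 days at 10.5 mills → $3,255,000 × 1.05% × 108/365 = $10,112.7945
Total = $106,215.5548

$106,215.55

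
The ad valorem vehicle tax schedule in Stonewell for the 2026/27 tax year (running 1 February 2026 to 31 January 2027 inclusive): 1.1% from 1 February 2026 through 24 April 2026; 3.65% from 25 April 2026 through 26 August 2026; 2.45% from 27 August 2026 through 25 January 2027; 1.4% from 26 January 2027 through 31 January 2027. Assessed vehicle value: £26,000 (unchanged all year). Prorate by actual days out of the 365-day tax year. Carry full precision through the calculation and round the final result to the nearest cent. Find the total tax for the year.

£658.69

1 February – 24 April 2026: 83 days at 1.1% → £26,000 × 1.1% × 83/365 = £65.0356
25 April – 26 August 2026: 124 days at 3.65% → £26,000 × 3.65% × 124/365 = £322.4000
27 August 2026 – 25 January 2027: 152 days at 2.45% → £26,000 × 2.45% × 152/365 = £265.2712
26 January – 31 January 2027: 6 days at 1.4% → £26,000 × 1.4% × 6/365 = £5.9836
Total = £658.6904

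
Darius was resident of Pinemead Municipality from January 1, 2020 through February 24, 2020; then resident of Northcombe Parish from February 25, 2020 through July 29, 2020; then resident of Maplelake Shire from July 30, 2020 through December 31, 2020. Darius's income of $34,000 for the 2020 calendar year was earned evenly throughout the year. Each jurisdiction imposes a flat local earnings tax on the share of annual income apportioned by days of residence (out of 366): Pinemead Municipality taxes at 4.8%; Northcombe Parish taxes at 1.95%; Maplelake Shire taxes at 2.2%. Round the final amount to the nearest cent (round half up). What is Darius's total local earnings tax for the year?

Pinemead Municipality, January 1 – February 24, 2020: 55 days → $34,000 × 4.8% × 55/366 = $245.2459
Northcombe Parish, February 25 – July 29, 2020: 156 days → $34,000 × 1.95% × 156/366 = $282.5902
Maplelake Shire, July 30 – December 31, 2020: 155 days → $34,000 × 2.2% × 155/366 = $316.7760
Total = $844.6120

$844.61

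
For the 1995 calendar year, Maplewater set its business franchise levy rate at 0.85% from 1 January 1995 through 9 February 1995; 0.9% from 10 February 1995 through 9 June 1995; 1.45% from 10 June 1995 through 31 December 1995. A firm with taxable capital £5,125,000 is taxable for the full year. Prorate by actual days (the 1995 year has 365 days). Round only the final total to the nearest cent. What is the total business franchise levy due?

1 January – 9 February 1995: 40 days at 0.85% → £5,125,000 × 0.85% × 40/365 = £4,773.9726
10 February – 9 June 1995: 120 days at 0.9% → £5,125,000 × 0.9% × 120/365 = £15,164.3836
10 June – 31 December 1995: 205 days at 1.45% → £5,125,000 × 1.45% × 205/365 = £41,737.1575
Total = £61,675.5137

£61,675.51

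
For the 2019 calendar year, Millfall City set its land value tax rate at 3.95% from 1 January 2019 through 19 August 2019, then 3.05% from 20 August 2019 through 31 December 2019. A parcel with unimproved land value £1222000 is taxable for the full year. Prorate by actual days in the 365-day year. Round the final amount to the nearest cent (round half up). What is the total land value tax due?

1 January – 19 August 2019: 231 days at 3.95% → £1222000 × 3.95% × 231/365 = £30548.3260
20 August – 31 December 2019: 134 days at 3.05% → £1222000 × 3.05% × 134/365 = £13683.0521
Total = £44231.3781

£44231.38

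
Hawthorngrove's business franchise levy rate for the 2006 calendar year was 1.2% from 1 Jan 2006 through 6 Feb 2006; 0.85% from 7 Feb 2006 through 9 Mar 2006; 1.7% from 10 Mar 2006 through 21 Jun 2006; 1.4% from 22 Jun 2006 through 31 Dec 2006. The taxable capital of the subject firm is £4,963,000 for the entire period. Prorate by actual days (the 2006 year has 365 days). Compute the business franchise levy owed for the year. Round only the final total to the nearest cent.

£70,399.82

1 Jan – 6 Feb 2006: 37 days at 1.2% → £4,963,000 × 1.2% × 37/365 = £6,037.1836
7 Feb – 9 Mar 2006: 31 days at 0.85% → £4,963,000 × 0.85% × 31/365 = £3,582.8781
10 Mar – 21 Jun 2006: 104 days at 1.7% → £4,963,000 × 1.7% × 104/365 = £24,039.9562
22 Jun – 31 Dec 2006: 193 days at 1.4% → £4,963,000 × 1.4% × 193/365 = £36,739.7973
Total = £70,399.8151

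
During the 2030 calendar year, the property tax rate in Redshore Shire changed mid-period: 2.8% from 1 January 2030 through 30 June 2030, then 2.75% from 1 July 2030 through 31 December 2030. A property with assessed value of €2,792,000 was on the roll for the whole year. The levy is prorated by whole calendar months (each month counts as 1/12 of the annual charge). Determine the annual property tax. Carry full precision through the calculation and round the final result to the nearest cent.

1 January – 30 June 2030: 6 months at 2.8% → €2,792,000 × 2.8% × 6/12 = €39,088.0000
1 July – 31 December 2030: 6 months at 2.75% → €2,792,000 × 2.75% × 6/12 = €38,390.0000
Total = €77,478.0000

€77,478.00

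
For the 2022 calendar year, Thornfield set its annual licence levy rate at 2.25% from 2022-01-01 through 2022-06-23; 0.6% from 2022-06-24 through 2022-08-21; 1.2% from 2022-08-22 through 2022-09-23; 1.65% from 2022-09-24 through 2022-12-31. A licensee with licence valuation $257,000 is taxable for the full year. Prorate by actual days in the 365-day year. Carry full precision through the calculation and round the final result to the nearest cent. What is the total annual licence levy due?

2022-01-01 to 2022-06-23: 174 days at 2.25% → $257,000 × 2.25% × 174/365 = $2,756.5890
2022-06-24 to 2022-08-21: 59 days at 0.6% → $257,000 × 0.6% × 59/365 = $249.2548
2022-08-22 to 2022-09-23: 33 days at 1.2% → $257,000 × 1.2% × 33/365 = $278.8274
2022-09-24 to 2022-12-31: 99 days at 1.65% → $257,000 × 1.65% × 99/365 = $1,150.1630
Total = $4,434.8342

$4,434.83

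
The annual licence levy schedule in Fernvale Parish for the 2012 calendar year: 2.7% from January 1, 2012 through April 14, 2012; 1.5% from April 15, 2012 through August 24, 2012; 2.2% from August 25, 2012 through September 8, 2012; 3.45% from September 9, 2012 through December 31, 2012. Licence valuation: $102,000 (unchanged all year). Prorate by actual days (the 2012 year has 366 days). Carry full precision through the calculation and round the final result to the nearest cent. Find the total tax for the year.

January 1 – April 14, 2012: 105 days at 2.7% → $102,000 × 2.7% × 105/366 = $790.0820
April 15 – August 24, 2012: 132 days at 1.5% → $102,000 × 1.5% × 132/366 = $551.8033
August 25 – September 8, 2012: 15 days at 2.2% → $102,000 × 2.2% × 15/366 = $91.9672
September 9 – December 31, 2012: 114 days at 3.45% → $102,000 × 3.45% × 114/366 = $1,096.0820
Total = $2,529.9344

$2,529.93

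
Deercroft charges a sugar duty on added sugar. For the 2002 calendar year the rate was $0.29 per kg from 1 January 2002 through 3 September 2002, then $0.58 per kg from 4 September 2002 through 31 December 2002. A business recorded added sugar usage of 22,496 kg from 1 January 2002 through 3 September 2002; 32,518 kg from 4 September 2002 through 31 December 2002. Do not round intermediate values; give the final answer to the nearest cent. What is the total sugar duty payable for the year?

1 January – 3 September 2002: 22,496 kg at $0.29/kg → $6,523.84
4 September – 31 December 2002: 32,518 kg at $0.58/kg → $18,860.44

$25,384.28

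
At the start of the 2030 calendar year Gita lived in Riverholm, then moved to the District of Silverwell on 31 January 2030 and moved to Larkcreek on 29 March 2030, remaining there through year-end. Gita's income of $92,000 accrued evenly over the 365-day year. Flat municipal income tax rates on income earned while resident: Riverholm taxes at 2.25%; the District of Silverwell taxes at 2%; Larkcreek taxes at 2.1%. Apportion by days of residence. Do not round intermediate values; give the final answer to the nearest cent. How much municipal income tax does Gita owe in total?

$1,928.98

Riverholm, 1 January – 30 January 2030: 30 days → $92,000 × 2.25% × 30/365 = $170.1370
The District of Silverwell, 31 January – 28 March 2030: 57 days → $92,000 × 2% × 57/365 = $287.3425
Larkcreek, 29 March – 31 December 2030: 278 days → $92,000 × 2.1% × 278/365 = $1,471.4959
Total = $1,928.9753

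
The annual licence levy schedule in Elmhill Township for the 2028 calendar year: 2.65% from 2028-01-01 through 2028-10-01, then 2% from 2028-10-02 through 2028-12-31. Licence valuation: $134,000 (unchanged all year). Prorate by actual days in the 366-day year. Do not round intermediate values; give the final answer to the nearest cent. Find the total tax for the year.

2028-01-01 to 2028-10-01: 275 days at 2.65% → $134,000 × 2.65% × 275/366 = $2,668.1011
2028-10-02 to 2028-12-31: 91 days at 2% → $134,000 × 2% × 91/366 = $666.3388
Total = $3,334.4399

$3,334.44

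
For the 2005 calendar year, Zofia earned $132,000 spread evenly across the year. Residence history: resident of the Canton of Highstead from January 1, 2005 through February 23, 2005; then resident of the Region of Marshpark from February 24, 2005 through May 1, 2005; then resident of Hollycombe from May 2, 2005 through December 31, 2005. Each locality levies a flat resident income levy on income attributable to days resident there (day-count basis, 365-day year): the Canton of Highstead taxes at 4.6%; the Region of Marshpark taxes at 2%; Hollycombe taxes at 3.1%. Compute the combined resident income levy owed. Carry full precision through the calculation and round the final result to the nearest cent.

$4,118.40

The Canton of Highstead, January 1 – February 23, 2005: 54 days → $132,000 × 4.6% × 54/365 = $898.3233
The Region of Marshpark, February 24 – May 1, 2005: 67 days → $132,000 × 2% × 67/365 = $484.6027
Hollycombe, May 2 – December 31, 2005: 244 days → $132,000 × 3.1% × 244/365 = $2,735.4740
Total = $4,118.4000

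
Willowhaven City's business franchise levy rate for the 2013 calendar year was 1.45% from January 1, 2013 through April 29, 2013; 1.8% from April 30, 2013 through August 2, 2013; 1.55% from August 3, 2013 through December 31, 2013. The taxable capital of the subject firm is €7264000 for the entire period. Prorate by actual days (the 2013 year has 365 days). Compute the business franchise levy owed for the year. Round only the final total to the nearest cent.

€114950.31

January 1 – April 29, 2013: 119 days at 1.45% → €7264000 × 1.45% × 119/365 = €34339.8137
April 30 – August 2, 2013: 95 days at 1.8% → €7264000 × 1.8% × 95/365 = €34031.3425
August 3 – December 31, 2013: 151 days at 1.55% → €7264000 × 1.55% × 151/365 = €46579.1562
Total = €114950.3123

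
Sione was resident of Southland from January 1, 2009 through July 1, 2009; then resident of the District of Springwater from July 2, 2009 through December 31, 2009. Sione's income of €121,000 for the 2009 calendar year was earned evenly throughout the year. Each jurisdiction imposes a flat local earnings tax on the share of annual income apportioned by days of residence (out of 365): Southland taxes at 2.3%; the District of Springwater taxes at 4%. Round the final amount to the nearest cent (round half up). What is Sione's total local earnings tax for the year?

Southland, January 1 – July 1, 2009: 182 days → €121,000 × 2.3% × 182/365 = €1,387.6877
The District of Springwater, July 2 – December 31, 2009: 183 days → €121,000 × 4% × 183/365 = €2,426.6301
Total = €3,814.3178

€3,814.32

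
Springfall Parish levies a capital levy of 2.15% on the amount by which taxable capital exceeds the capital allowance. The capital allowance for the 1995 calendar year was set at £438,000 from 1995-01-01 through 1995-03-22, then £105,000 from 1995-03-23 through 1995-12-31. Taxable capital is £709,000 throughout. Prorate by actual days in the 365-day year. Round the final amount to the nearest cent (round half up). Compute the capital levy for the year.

1995-01-01 to 1995-03-22: 81 days, exemption £438,000 → (£709,000 − £438,000) × 2.15% × 81/365 = £1,293.0041
1995-03-23 to 1995-12-31: 284 days, exemption £105,000 → (£709,000 − £105,000) × 2.15% × 284/365 = £10,104.1753
Total = £11,397.1795

£11,397.18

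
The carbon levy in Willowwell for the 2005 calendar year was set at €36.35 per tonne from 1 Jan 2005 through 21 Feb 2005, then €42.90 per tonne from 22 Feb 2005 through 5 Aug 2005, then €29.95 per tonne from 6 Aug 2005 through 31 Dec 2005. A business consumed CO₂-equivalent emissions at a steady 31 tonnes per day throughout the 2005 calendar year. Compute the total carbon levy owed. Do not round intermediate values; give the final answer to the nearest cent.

1 Jan – 21 Feb 2005: 52 days × 31 tonnes/day = 1,612 tonnes at €36.35/tonne → €58,596.20
22 Feb – 5 Aug 2005: 165 days × 31 tonnes/day = 5,115 tonnes at €42.90/tonne → €219,433.50
6 Aug – 31 Dec 2005: 148 days × 31 tonnes/day = 4,588 tonnes at €29.95/tonne → €137,410.60

€415,440.30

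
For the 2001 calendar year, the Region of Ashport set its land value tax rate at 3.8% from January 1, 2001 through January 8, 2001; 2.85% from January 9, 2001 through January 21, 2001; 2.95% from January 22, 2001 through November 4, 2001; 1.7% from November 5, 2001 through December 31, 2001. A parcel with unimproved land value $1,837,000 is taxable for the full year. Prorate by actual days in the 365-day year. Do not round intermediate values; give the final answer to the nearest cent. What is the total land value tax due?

$50,882.38

January 1 – January 8, 2001: 8 days at 3.8% → $1,837,000 × 3.8% × 8/365 = $1,529.9945
January 9 – January 21, 2001: 13 days at 2.85% → $1,837,000 × 2.85% × 13/365 = $1,864.6808
January 22 – November 4, 2001: 287 days at 2.95% → $1,837,000 × 2.95% × 287/365 = $42,610.8507
November 5 – December 31, 2001: 57 days at 1.7% → $1,837,000 × 1.7% × 57/365 = $4,876.8575
Total = $50,882.3836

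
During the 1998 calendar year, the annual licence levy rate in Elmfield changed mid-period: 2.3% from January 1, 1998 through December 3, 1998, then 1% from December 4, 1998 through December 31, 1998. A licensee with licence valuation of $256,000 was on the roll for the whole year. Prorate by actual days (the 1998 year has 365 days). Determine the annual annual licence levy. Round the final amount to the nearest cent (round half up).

January 1 – December 3, 1998: 337 days at 2.3% → $256,000 × 2.3% × 337/365 = $5,436.3178
December 4 – December 31, 1998: 28 days at 1% → $256,000 × 1% × 28/365 = $196.3836
Total = $5,632.7014

$5,632.70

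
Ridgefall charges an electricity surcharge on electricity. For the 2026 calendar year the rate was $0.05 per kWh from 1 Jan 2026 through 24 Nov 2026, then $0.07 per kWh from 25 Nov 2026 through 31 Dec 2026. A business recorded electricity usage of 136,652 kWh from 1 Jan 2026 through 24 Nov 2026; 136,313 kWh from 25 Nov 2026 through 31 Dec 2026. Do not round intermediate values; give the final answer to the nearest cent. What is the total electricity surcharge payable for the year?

$16,374.51

1 Jan – 24 Nov 2026: 136,652 kWh at $0.05/kWh → $6,832.60
25 Nov – 31 Dec 2026: 136,313 kWh at $0.07/kWh → $9,541.91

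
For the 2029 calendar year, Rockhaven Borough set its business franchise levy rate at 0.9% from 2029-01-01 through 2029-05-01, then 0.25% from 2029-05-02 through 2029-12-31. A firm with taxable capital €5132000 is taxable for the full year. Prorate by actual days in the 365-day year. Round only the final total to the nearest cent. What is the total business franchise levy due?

2029-01-01 to 2029-05-01: 121 days at 0.9% → €5132000 × 0.9% × 121/365 = €15311.6384
2029-05-02 to 2029-12-31: 244 days at 0.25% → €5132000 × 0.25% × 244/365 = €8576.7671
Total = €23888.4055

€23888.41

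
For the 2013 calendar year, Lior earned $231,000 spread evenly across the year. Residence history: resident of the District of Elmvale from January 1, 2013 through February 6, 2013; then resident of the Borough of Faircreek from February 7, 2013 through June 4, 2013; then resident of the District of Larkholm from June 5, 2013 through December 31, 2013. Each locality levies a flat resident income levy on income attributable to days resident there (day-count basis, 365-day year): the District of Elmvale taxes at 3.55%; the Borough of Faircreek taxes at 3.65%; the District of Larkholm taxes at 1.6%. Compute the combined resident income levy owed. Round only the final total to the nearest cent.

$5,683.55

The District of Elmvale, January 1 – February 6, 2013: 37 days → $231,000 × 3.55% × 37/365 = $831.2836
The Borough of Faircreek, February 7 – June 4, 2013: 118 days → $231,000 × 3.65% × 118/365 = $2,725.8000
The District of Larkholm, June 5 – December 31, 2013: 210 days → $231,000 × 1.6% × 210/365 = $2,126.4658
Total = $5,683.5493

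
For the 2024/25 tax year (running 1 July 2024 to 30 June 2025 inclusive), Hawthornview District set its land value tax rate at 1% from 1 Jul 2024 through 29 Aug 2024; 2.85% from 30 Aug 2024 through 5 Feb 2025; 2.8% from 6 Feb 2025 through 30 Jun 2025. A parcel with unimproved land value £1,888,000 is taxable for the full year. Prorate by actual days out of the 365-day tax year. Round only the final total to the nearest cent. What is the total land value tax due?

£47,691.40

1 Jul – 29 Aug 2024: 60 days at 1% → £1,888,000 × 1% × 60/365 = £3,103.5616
30 Aug 2024 – 5 Feb 2025: 160 days at 2.85% → £1,888,000 × 2.85% × 160/365 = £23,587.0685
6 Feb – 30 Jun 2025: 145 days at 2.8% → £1,888,000 × 2.8% × 145/365 = £21,000.7671
Total = £47,691.3973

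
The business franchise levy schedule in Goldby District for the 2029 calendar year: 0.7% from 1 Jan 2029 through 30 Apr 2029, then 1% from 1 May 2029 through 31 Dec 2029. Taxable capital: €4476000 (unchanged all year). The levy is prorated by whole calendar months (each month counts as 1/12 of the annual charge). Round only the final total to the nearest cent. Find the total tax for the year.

1 Jan – 30 Apr 2029: 4 months at 0.7% → €4476000 × 0.7% × 4/12 = €10444.0000
1 May – 31 Dec 2029: 8 months at 1% → €4476000 × 1% × 8/12 = €29840.0000
Total = €40284.0000

€40284.00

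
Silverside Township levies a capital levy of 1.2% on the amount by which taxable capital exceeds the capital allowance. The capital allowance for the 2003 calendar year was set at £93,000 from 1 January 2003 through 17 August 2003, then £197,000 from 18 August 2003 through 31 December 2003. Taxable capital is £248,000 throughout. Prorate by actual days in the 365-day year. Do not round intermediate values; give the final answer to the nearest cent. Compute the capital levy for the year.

£1,394.99

1 January – 17 August 2003: 229 days, exemption £93,000 → (£248,000 − £93,000) × 1.2% × 229/365 = £1,166.9589
18 August – 31 December 2003: 136 days, exemption £197,000 → (£248,000 − £197,000) × 1.2% × 136/365 = £228.0329
Total = £1,394.9918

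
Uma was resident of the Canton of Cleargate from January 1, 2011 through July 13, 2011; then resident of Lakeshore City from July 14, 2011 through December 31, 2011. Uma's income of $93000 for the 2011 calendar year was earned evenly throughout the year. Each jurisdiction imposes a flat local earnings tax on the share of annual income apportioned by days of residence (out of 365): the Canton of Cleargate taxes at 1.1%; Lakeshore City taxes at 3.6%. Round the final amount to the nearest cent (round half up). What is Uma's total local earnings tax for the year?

The Canton of Cleargate, January 1 – July 13, 2011: 194 days → $93000 × 1.1% × 194/365 = $543.7315
Lakeshore City, July 14 – December 31, 2011: 171 days → $93000 × 3.6% × 171/365 = $1568.5151
Total = $2112.2466

$2112.25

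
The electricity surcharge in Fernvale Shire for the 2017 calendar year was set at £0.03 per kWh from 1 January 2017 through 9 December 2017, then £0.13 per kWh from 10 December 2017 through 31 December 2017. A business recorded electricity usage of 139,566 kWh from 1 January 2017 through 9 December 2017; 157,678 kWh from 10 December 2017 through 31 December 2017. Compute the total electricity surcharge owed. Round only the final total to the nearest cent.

£24685.12

1 January – 9 December 2017: 139,566 kWh at £0.03/kWh → £4186.98
10 December – 31 December 2017: 157,678 kWh at £0.13/kWh → £20498.14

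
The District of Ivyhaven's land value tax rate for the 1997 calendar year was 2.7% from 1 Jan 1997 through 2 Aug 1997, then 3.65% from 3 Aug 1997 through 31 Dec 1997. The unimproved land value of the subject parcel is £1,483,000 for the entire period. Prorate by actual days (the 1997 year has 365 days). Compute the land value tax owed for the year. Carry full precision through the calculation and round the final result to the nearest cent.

£45,869.39

1 Jan – 2 Aug 1997: 214 days at 2.7% → £1,483,000 × 2.7% × 214/365 = £23,476.0932
3 Aug – 31 Dec 1997: 151 days at 3.65% → £1,483,000 × 3.65% × 151/365 = £22,393.3000
Total = £45,869.3932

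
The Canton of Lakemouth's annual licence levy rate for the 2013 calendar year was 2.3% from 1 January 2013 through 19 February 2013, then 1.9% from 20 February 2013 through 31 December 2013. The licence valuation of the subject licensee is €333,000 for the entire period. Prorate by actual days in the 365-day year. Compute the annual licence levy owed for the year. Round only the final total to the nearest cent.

1 January – 19 February 2013: 50 days at 2.3% → €333,000 × 2.3% × 50/365 = €1,049.1781
20 February – 31 December 2013: 315 days at 1.9% → €333,000 × 1.9% × 315/365 = €5,460.2877
Total = €6,509.4658

€6,509.47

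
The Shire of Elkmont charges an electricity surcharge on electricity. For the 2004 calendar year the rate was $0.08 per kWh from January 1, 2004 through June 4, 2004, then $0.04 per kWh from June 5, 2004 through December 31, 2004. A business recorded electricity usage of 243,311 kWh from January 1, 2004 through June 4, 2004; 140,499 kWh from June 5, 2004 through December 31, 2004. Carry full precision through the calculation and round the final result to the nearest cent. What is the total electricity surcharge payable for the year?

$25,084.84

January 1 – June 4, 2004: 243,311 kWh at $0.08/kWh → $19,464.88
June 5 – December 31, 2004: 140,499 kWh at $0.04/kWh → $5,619.96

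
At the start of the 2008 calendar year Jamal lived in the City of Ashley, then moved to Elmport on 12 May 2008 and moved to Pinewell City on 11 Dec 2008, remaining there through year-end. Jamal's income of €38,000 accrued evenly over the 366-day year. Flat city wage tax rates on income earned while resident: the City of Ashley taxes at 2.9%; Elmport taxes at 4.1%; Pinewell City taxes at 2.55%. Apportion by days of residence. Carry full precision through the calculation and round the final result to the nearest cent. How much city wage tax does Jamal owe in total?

€1,359.75

The City of Ashley, 1 Jan – 11 May 2008: 132 days → €38,000 × 2.9% × 132/366 = €397.4426
Elmport, 12 May – 10 Dec 2008: 213 days → €38,000 × 4.1% × 213/366 = €906.7049
Pinewell City, 11 Dec – 31 Dec 2008: 21 days → €38,000 × 2.55% × 21/366 = €55.5984
Total = €1,359.7459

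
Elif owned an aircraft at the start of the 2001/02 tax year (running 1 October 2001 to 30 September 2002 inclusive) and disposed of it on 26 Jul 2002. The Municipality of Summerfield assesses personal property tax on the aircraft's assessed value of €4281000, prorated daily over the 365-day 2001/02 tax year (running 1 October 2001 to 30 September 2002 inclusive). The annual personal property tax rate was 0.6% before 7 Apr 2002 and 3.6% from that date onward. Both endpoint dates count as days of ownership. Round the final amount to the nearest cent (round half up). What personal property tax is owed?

1 Oct 2001 – 6 Apr 2002: 188 days at 0.6% → €4281000 × 0.6% × 188/365 = €13230.0493
7 Apr – 26 Jul 2002: 111 days at 3.6% → €4281000 × 3.6% × 111/365 = €46868.1534
Total = €60098.2027

€60098.20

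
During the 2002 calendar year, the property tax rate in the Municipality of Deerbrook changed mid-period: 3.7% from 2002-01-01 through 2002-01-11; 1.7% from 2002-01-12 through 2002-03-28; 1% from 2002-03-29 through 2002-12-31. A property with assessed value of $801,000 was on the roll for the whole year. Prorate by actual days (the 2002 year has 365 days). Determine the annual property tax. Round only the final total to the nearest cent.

$9,829.26

2002-01-01 to 2002-01-11: 11 days at 3.7% → $801,000 × 3.7% × 11/365 = $893.1699
2002-01-12 to 2002-03-28: 76 days at 1.7% → $801,000 × 1.7% × 76/365 = $2,835.3205
2002-03-29 to 2002-12-31: 278 days at 1% → $801,000 × 1% × 278/365 = $6,100.7671
Total = $9,829.2575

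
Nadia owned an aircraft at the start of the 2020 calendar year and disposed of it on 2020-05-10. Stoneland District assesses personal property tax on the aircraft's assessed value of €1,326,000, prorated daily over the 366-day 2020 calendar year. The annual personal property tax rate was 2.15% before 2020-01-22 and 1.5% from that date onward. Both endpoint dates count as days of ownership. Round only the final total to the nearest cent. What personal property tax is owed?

2020-01-01 to 2020-01-21: 21 days at 2.15% → €1,326,000 × 2.15% × 21/366 = €1,635.7623
2020-01-22 to 2020-05-10: 110 days at 1.5% → €1,326,000 × 1.5% × 110/366 = €5,977.8689
Total = €7,613.6311

€7,613.63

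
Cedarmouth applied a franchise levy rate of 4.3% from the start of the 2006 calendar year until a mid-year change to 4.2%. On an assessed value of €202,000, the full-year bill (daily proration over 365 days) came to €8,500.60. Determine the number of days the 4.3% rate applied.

30 days

Let d = days at the first rate; then 365 − d days at the second rate.
€202,000 × [4.3%·d + 4.2%·(365−d)] / 365 = €8,500.60
Solving gives d = 30, so the new rate took effect on January 31, 2006.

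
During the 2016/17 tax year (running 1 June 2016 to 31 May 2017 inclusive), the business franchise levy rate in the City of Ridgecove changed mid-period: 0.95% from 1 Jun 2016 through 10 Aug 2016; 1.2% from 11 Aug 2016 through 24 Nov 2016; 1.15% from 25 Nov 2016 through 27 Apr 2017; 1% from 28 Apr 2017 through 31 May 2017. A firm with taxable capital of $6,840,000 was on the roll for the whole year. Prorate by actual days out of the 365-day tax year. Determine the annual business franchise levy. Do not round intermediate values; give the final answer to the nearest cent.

1 Jun – 10 Aug 2016: 71 days at 0.95% → $6,840,000 × 0.95% × 71/365 = $12,639.9452
11 Aug – 24 Nov 2016: 106 days at 1.2% → $6,840,000 × 1.2% × 106/365 = $23,836.9315
25 Nov 2016 – 27 Apr 2017: 154 days at 1.15% → $6,840,000 × 1.15% × 154/365 = $33,188.0548
28 Apr – 31 May 2017: 34 days at 1% → $6,840,000 × 1% × 34/365 = $6,371.5068
Total = $76,036.4384

$76,036.44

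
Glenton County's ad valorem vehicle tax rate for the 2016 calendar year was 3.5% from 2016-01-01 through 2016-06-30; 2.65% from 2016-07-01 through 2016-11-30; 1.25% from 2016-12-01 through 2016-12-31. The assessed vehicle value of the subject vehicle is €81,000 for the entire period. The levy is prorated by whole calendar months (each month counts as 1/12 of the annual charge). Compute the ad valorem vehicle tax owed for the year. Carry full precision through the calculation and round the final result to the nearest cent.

€2,396.25

2016-01-01 to 2016-06-30: 6 months at 3.5% → €81,000 × 3.5% × 6/12 = €1,417.5000
2016-07-01 to 2016-11-30: 5 months at 2.65% → €81,000 × 2.65% × 5/12 = €894.3750
2016-12-01 to 2016-12-31: 1 month at 1.25% → €81,000 × 1.25% × 1/12 = €84.3750
Total = €2,396.2500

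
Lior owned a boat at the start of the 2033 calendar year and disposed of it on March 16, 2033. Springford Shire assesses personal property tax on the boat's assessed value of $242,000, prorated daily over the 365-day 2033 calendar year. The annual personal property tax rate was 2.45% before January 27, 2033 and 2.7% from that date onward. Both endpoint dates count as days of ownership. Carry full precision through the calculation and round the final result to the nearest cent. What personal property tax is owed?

$1,299.51

January 1 – January 26, 2033: 26 days at 2.45% → $242,000 × 2.45% × 26/365 = $422.3397
January 27 – March 16, 2033: 49 days at 2.7% → $242,000 × 2.7% × 49/365 = $877.1671
Total = $1,299.5068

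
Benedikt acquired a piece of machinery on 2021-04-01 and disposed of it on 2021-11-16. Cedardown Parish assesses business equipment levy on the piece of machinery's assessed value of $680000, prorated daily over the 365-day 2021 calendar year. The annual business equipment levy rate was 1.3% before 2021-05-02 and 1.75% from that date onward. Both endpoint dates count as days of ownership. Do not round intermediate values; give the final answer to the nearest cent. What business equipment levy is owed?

$7238.74

2021-04-01 to 2021-05-01: 31 days at 1.3% → $680000 × 1.3% × 31/365 = $750.7945
2021-05-02 to 2021-11-16: 199 days at 1.75% → $680000 × 1.75% × 199/365 = $6487.9452
Total = $7238.7397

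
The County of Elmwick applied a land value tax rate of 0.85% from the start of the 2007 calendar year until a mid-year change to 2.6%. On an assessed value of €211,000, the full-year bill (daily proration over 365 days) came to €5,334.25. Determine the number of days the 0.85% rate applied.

15 days

Let d = days at the first rate; then 365 − d days at the second rate.
€211,000 × [0.85%·d + 2.6%·(365−d)] / 365 = €5,334.25
Solving gives d = 15, so the new rate took effect on January 16, 2007.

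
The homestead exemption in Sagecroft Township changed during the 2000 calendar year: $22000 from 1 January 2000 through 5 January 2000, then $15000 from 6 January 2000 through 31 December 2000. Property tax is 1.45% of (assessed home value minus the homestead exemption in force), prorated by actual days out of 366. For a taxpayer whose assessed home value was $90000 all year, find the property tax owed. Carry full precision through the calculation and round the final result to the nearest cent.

1 January – 5 January 2000: 5 days, exemption $22000 → ($90000 − $22000) × 1.45% × 5/366 = $13.4699
6 January – 31 December 2000: 361 days, exemption $15000 → ($90000 − $15000) × 1.45% × 361/366 = $1072.6434
Total = $1086.1134

$1086.11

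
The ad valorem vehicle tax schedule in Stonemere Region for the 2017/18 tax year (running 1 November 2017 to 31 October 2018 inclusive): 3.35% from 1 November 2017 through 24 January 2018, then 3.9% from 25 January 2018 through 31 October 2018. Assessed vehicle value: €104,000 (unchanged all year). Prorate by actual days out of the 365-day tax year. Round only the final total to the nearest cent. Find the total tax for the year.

1 November 2017 – 24 January 2018: 85 days at 3.35% → €104,000 × 3.35% × 85/365 = €811.3425
25 January – 31 October 2018: 280 days at 3.9% → €104,000 × 3.9% × 280/365 = €3,111.4521
Total = €3,922.7945

€3,922.79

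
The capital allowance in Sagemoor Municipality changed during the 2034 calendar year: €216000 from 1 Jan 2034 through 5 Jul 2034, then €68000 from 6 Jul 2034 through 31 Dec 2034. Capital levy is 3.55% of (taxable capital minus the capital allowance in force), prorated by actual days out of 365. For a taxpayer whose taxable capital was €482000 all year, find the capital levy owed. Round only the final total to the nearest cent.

€12019.62

1 Jan – 5 Jul 2034: 186 days, exemption €216000 → (€482000 − €216000) × 3.55% × 186/365 = €4812.0493
6 Jul – 31 Dec 2034: 179 days, exemption €68000 → (€482000 − €68000) × 3.55% × 179/365 = €7207.5699
Total = €12019.6192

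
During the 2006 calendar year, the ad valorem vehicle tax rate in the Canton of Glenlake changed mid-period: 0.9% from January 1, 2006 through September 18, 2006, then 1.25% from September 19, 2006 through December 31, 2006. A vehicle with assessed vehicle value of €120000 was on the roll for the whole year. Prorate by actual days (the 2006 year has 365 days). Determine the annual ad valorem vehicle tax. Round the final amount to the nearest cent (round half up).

January 1 – September 18, 2006: 261 days at 0.9% → €120000 × 0.9% × 261/365 = €772.2740
September 19 – December 31, 2006: 104 days at 1.25% → €120000 × 1.25% × 104/365 = €427.3973
Total = €1199.6712

€1199.67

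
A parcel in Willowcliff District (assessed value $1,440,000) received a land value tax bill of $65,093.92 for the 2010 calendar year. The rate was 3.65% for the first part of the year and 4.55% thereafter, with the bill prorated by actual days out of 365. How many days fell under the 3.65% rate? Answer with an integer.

12 days

Let d = days at the first rate; then 365 − d days at the second rate.
$1,440,000 × [3.65%·d + 4.55%·(365−d)] / 365 = $65,093.92
Solving gives d = 12, so the new rate took effect on January 13, 2010.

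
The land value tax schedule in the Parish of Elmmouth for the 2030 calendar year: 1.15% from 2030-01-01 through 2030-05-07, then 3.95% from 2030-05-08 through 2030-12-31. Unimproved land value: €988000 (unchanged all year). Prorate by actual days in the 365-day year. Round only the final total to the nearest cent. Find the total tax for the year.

€29400.44

2030-01-01 to 2030-05-07: 127 days at 1.15% → €988000 × 1.15% × 127/365 = €3953.3534
2030-05-08 to 2030-12-31: 238 days at 3.95% → €988000 × 3.95% × 238/365 = €25447.0904
Total = €29400.4438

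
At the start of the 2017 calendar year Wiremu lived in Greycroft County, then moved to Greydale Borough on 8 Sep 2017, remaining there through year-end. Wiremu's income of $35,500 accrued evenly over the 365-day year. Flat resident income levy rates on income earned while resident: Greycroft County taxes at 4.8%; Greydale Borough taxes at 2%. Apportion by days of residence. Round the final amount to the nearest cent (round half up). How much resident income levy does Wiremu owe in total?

$1,390.82

Greycroft County, 1 Jan – 7 Sep 2017: 250 days → $35,500 × 4.8% × 250/365 = $1,167.1233
Greydale Borough, 8 Sep – 31 Dec 2017: 115 days → $35,500 × 2% × 115/365 = $223.6986
Total = $1,390.8219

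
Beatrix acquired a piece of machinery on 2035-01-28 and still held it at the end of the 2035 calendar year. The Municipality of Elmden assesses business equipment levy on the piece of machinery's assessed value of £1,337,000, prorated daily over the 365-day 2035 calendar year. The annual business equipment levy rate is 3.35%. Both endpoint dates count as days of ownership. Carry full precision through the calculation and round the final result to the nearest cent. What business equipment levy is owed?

Days held (2035-01-28 to 2035-12-31): 338 out of 365
Tax = £1,337,000 × 3.35% × 338/365 = £41,476.3041

£41,476.30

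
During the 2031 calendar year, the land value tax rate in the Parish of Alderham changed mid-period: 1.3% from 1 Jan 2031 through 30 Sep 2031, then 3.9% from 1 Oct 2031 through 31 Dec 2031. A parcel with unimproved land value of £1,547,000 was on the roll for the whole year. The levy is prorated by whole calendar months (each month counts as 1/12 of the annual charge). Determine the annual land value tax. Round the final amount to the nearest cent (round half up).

1 Jan – 30 Sep 2031: 9 months at 1.3% → £1,547,000 × 1.3% × 9/12 = £15,083.2500
1 Oct – 31 Dec 2031: 3 months at 3.9% → £1,547,000 × 3.9% × 3/12 = £15,083.2500
Total = £30,166.5000

£30,166.50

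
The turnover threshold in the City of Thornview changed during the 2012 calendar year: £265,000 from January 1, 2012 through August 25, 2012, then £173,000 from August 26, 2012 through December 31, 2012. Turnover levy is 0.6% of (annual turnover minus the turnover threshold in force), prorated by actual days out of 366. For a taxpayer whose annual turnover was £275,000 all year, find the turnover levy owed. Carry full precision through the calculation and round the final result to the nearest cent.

£253.05

January 1 – August 25, 2012: 238 days, exemption £265,000 → (£275,000 − £265,000) × 0.6% × 238/366 = £39.0164
August 26 – December 31, 2012: 128 days, exemption £173,000 → (£275,000 − £173,000) × 0.6% × 128/366 = £214.0328
Total = £253.0492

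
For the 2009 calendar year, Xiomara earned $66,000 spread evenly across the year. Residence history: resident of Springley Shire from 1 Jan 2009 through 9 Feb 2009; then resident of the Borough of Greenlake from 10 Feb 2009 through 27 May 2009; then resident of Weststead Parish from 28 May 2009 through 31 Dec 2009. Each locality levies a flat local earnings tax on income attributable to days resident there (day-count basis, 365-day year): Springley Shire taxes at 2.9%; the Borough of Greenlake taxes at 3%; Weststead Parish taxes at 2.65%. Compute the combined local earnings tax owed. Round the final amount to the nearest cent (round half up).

$1,834.80

Springley Shire, 1 Jan – 9 Feb 2009: 40 days → $66,000 × 2.9% × 40/365 = $209.7534
The Borough of Greenlake, 10 Feb – 27 May 2009: 107 days → $66,000 × 3% × 107/365 = $580.4384
Weststead Parish, 28 May – 31 Dec 2009: 218 days → $66,000 × 2.65% × 218/365 = $1,044.6082
Total = $1,834.8000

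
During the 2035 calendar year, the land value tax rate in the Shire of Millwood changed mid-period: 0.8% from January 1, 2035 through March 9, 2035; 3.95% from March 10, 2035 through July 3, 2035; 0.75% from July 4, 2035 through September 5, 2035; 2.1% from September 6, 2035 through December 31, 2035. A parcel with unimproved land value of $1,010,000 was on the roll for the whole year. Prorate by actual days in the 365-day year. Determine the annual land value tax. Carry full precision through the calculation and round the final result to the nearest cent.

$22,311.32

January 1 – March 9, 2035: 68 days at 0.8% → $1,010,000 × 0.8% × 68/365 = $1,505.3151
March 10 – July 3, 2035: 116 days at 3.95% → $1,010,000 × 3.95% × 116/365 = $12,678.9589
July 4 – September 5, 2035: 64 days at 0.75% → $1,010,000 × 0.75% × 64/365 = $1,328.2192
September 6 – December 31, 2035: 117 days at 2.1% → $1,010,000 × 2.1% × 117/365 = $6,798.8219
Total = $22,311.3151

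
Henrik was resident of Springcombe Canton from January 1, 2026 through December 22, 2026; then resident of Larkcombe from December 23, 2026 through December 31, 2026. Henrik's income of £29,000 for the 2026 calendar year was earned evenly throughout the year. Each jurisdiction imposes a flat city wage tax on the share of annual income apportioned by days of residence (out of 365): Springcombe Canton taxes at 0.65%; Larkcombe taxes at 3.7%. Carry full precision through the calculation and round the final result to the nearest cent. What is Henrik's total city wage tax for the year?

Springcombe Canton, January 1 – December 22, 2026: 356 days → £29,000 × 0.65% × 356/365 = £183.8521
Larkcombe, December 23 – December 31, 2026: 9 days → £29,000 × 3.7% × 9/365 = £26.4575
Total = £210.3096

£210.31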